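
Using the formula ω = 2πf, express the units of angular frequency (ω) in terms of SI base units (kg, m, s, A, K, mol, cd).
Units of each symbol in ω = 2πf:
  f (frequency): 1/s
  The factor 2π is dimensionless.

Multiplying the contributions: [1/s]
Adding exponents of each base unit: s: -1
SI base units of angular frequency: 1/s

Answer: 1/s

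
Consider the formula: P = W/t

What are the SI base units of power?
Units of each symbol in P = W/t:
  W (work): kg·m²/s²
  t (time): s  → in the denominator, contributes 1/s

Multiplying the contributions: [kg·m²/s²] · [1/s]
Adding exponents of each base unit: kg: 1, m: 2, s: -3
SI base units of power: kg·m²/s³

Answer: kg·m²/s³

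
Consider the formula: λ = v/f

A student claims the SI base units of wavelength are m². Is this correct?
Units of each symbol in λ = v/f:
  v (wave speed): m/s
  f (frequency): 1/s  → in the denominator, contributes s

Multiplying the contributions: [m/s] · [s]
Adding exponents of each base unit: m: 1
SI base units of wavelength: m

The claimed units m² (exponents m: 2) do not match the derived units m (exponents m: 1), so the claim is incorrect.

Answer: No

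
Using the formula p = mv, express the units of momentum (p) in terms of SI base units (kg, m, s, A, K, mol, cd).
Units of each symbol in p = mv:
  m (mass): kg
  v (velocity): m/s

Multiplying the contributions: [kg] · [m/s]
Adding exponents of each base unit: kg: 1, m: 1, s: -1
SI base units of momentum: kg·m/s

Answer: kg·m/s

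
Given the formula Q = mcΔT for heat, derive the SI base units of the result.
Units of each symbol in Q = mcΔT:
  m (mass): kg
  c (specific heat capacity, in J/(kg·K)): m²/(s²·K)
  ΔT (temperature change): K

Multiplying the contributions: [kg] · [m²/(s²·K)] · [K]
Adding exponents of each base unit: kg: 1, m: 2, s: -2
SI base units of heat: kg·m²/s²

Answer: kg·m²/s²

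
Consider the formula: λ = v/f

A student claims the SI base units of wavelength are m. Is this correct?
Units of each symbol in λ = v/f:
  v (wave speed): m/s
  f (frequency): 1/s  → in the denominator, contributes s

Multiplying the contributions: [m/s] · [s]
Adding exponents of each base unit: m: 1
SI base units of wavelength: m

The claimed units m match the derived units, so the claim is correct.

Answer: Yes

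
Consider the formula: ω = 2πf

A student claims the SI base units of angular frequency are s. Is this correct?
Units of each symbol in ω = 2πf:
  f (frequency): 1/s
  The factor 2π is dimensionless.

Multiplying the contributions: [1/s]
Adding exponents of each base unit: s: -1
SI base units of angular frequency: 1/s

The claimed units s (exponents s: 1) do not match the derived units 1/s (exponents s: -1), so the claim is incorrect.

Answer: No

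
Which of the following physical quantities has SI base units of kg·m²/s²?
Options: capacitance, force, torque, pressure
Checking the SI base units of each option:
  capacitance (C = Q/V): s⁴·A²/(kg·m²)  ✗
  force (F = ma): kg·m/s²  ✗
  torque (τ = Fr): kg·m²/s²  ✓ matches
  pressure (P = F/A): kg/(m·s²)  ✗

Only torque has units kg·m²/s².

Answer: torque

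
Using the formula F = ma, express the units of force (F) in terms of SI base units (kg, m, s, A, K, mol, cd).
Units of each symbol in F = ma:
  m (mass): kg
  a (acceleration): m/s²

Multiplying the contributions: [kg] · [m/s²]
Adding exponents of each base unit: kg: 1, m: 1, s: -2
SI base units of force: kg·m/s²

Answer: kg·m/s²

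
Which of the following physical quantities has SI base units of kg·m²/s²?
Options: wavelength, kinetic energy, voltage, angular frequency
Checking the SI base units of each option:
  wavelength (λ = v/f): m  ✗
  kinetic energy (E = ½mv²): kg·m²/s²  ✓ matches
  voltage (V = IR): kg·m²/(s³·A)  ✗
  angular frequency (ω = 2πf): 1/s  ✗

Only kinetic energy has units kg·m²/s².

Answer: kinetic energy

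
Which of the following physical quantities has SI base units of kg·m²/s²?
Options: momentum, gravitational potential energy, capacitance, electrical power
Checking the SI base units of each option:
  momentum (p = mv): kg·m/s  ✗
  gravitational potential energy (U = -GMm/r): kg·m²/s²  ✓ matches
  capacitance (C = Q/V): s⁴·A²/(kg·m²)  ✗
  electrical power (P = IV): kg·m²/s³  ✗

Only gravitational potential energy has units kg·m²/s².

Answer: gravitational potential energy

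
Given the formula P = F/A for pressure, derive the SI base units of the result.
Units of each symbol in P = F/A:
  F (force): kg·m/s²
  A (area): m²  → in the denominator, contributes 1/m²

Multiplying the contributions: [kg·m/s²] · [1/m²]
Adding exponents of each base unit: kg: 1, m: -1, s: -2
SI base units of pressure: kg/(m·s²)

Answer: kg/(m·s²)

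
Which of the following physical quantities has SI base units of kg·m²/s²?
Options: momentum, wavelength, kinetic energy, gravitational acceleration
Checking the SI base units of each option:
  momentum (p = mv): kg·m/s  ✗
  wavelength (λ = v/f): m  ✗
  kinetic energy (E = ½mv²): kg·m²/s²  ✓ matches
  gravitational acceleration (g = GM/r²): m/s²  ✗

Only kinetic energy has units kg·m²/s².

Answer: kinetic energy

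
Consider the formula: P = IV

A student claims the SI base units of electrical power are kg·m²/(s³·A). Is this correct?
Units of each symbol in P = IV:
  I (current): A
  V (voltage, in volts): kg·m²/(s³·A)

Multiplying the contributions: [A] · [kg·m²/(s³·A)]
Adding exponents of each base unit: kg: 1, m: 2, s: -3
SI base units of electrical power: kg·m²/s³

The claimed units kg·m²/(s³·A) (exponents kg: 1, m: 2, s: -3, A: -1) do not match the derived units kg·m²/s³ (exponents kg: 1, m: 2, s: -3), so the claim is incorrect.

Answer: No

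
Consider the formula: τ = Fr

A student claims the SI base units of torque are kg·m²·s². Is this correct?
Units of each symbol in τ = Fr:
  F (force): kg·m/s²
  r (lever arm): m

Multiplying the contributions: [kg·m/s²] · [m]
Adding exponents of each base unit: kg: 1, m: 2, s: -2
SI base units of torque: kg·m²/s²

The claimed units kg·m²·s² (exponents kg: 1, m: 2, s: 2) do not match the derived units kg·m²/s² (exponents kg: 1, m: 2, s: -2), so the claim is incorrect.

Answer: No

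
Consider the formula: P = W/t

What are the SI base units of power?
Units of each symbol in P = W/t:
  W (work): kg·m²/s²
  t (time): s  → in the denominator, contributes 1/s

Multiplying the contributions: [kg·m²/s²] · [1/s]
Adding exponents of each base unit: kg: 1, m: 2, s: -3
SI base units of power: kg·m²/s³

Answer: kg·m²/s³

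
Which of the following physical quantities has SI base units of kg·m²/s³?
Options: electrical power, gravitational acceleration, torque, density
Checking the SI base units of each option:
  electrical power (P = IV): kg·m²/s³  ✓ matches
  gravitational acceleration (g = GM/r²): m/s²  ✗
  torque (τ = Fr): kg·m²/s²  ✗
  density (ρ = m/V): kg/m³  ✗

Only electrical power has units kg·m²/s³.

Answer: electrical power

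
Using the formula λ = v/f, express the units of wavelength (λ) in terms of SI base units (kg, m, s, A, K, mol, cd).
Units of each symbol in λ = v/f:
  v (wave speed): m/s
  f (frequency): 1/s  → in the denominator, contributes s

Multiplying the contributions: [m/s] · [s]
Adding exponents of each base unit: m: 1
SI base units of wavelength: m

Answer: m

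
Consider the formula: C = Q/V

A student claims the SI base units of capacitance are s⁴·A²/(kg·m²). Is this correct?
Units of each symbol in C = Q/V:
  Q (charge, in coulombs): s·A
  V (voltage, in volts): kg·m²/(s³·A)  → in the denominator, contributes s³·A/(kg·m²)

Multiplying the contributions: [s·A] · [s³·A/(kg·m²)]
Adding exponents of each base unit: kg: -1, m: -2, s: 4, A: 2
SI base units of capacitance: s⁴·A²/(kg·m²)

The claimed units s⁴·A²/(kg·m²) match the derived units, so the claim is correct.

Answer: Yes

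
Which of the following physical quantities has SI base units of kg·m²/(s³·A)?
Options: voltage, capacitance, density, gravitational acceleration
Checking the SI base units of each option:
  voltage (V = IR): kg·m²/(s³·A)  ✓ matches
  capacitance (C = Q/V): s⁴·A²/(kg·m²)  ✗
  density (ρ = m/V): kg/m³  ✗
  gravitational acceleration (g = GM/r²): m/s²  ✗

Only voltage has units kg·m²/(s³·A).

Answer: voltage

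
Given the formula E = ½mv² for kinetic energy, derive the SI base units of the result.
Units of each symbol in E = ½mv²:
  m (mass): kg
  v (speed): m/s  → to the power 2, contributes m²/s²
  The factor ½ is dimensionless.

Multiplying the contributions: [kg] · [m²/s²]
Adding exponents of each base unit: kg: 1, m: 2, s: -2
SI base units of kinetic energy: kg·m²/s²

Answer: kg·m²/s²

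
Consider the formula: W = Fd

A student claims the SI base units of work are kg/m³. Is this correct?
Units of each symbol in W = Fd:
  F (force): kg·m/s²
  d (displacement): m

Multiplying the contributions: [kg·m/s²] · [m]
Adding exponents of each base unit: kg: 1, m: 2, s: -2
SI base units of work: kg·m²/s²

The claimed units kg/m³ (exponents kg: 1, m: -3) do not match the derived units kg·m²/s² (exponents kg: 1, m: 2, s: -2), so the claim is incorrect.

Answer: No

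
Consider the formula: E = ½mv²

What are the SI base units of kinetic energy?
Units of each symbol in E = ½mv²:
  m (mass): kg
  v (speed): m/s  → to the power 2, contributes m²/s²
  The factor ½ is dimensionless.

Multiplying the contributions: [kg] · [m²/s²]
Adding exponents of each base unit: kg: 1, m: 2, s: -2
SI base units of kinetic energy: kg·m²/s²

Answer: kg·m²/s²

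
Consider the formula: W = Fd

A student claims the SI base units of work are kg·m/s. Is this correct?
Units of each symbol in W = Fd:
  F (force): kg·m/s²
  d (displacement): m

Multiplying the contributions: [kg·m/s²] · [m]
Adding exponents of each base unit: kg: 1, m: 2, s: -2
SI base units of work: kg·m²/s²

The claimed units kg·m/s (exponents kg: 1, m: 1, s: -1) do not match the derived units kg·m²/s² (exponents kg: 1, m: 2, s: -2), so the claim is incorrect.

Answer: No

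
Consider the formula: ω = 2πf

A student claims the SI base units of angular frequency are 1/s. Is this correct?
Units of each symbol in ω = 2πf:
  f (frequency): 1/s
  The factor 2π is dimensionless.

Multiplying the contributions: [1/s]
Adding exponents of each base unit: s: -1
SI base units of angular frequency: 1/s

The claimed units 1/s match the derived units, so the claim is correct.

Answer: Yes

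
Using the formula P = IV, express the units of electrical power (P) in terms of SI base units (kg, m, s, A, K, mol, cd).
Units of each symbol in P = IV:
  I (current): A
  V (voltage, in volts): kg·m²/(s³·A)

Multiplying the contributions: [A] · [kg·m²/(s³·A)]
Adding exponents of each base unit: kg: 1, m: 2, s: -3
SI base units of electrical power: kg·m²/s³

Answer: kg·m²/s³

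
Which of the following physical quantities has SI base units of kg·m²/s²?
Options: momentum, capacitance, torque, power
Checking the SI base units of each option:
  momentum (p = mv): kg·m/s  ✗
  capacitance (C = Q/V): s⁴·A²/(kg·m²)  ✗
  torque (τ = Fr): kg·m²/s²  ✓ matches
  power (P = W/t): kg·m²/s³  ✗

Only torque has units kg·m²/s².

Answer: torque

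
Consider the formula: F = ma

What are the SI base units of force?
Units of each symbol in F = ma:
  m (mass): kg
  a (acceleration): m/s²

Multiplying the contributions: [kg] · [m/s²]
Adding exponents of each base unit: kg: 1, m: 1, s: -2
SI base units of force: kg·m/s²

Answer: kg·m/s²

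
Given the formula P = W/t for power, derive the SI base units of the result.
Units of each symbol in P = W/t:
  W (work): kg·m²/s²
  t (time): s  → in the denominator, contributes 1/s

Multiplying the contributions: [kg·m²/s²] · [1/s]
Adding exponents of each base unit: kg: 1, m: 2, s: -3
SI base units of power: kg·m²/s³

Answer: kg·m²/s³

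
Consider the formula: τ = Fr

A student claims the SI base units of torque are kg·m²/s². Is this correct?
Units of each symbol in τ = Fr:
  F (force): kg·m/s²
  r (lever arm): m

Multiplying the contributions: [kg·m/s²] · [m]
Adding exponents of each base unit: kg: 1, m: 2, s: -2
SI base units of torque: kg·m²/s²

The claimed units kg·m²/s² match the derived units, so the claim is correct.

Answer: Yes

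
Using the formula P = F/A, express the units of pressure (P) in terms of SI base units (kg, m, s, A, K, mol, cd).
Units of each symbol in P = F/A:
  F (force): kg·m/s²
  A (area): m²  → in the denominator, contributes 1/m²

Multiplying the contributions: [kg·m/s²] · [1/m²]
Adding exponents of each base unit: kg: 1, m: -1, s: -2
SI base units of pressure: kg/(m·s²)

Answer: kg/(m·s²)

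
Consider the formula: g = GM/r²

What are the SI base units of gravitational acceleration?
Units of each symbol in g = GM/r²:
  G (gravitational constant): m³/(kg·s²)
  M (mass): kg
  r (distance): m  → to the power 2 in the denominator, contributes 1/m²

Multiplying the contributions: [m³/(kg·s²)] · [kg] · [1/m²]
Adding exponents of each base unit: m: 1, s: -2
SI base units of gravitational acceleration: m/s²

Answer: m/s²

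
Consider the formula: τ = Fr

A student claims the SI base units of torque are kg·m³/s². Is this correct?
Units of each symbol in τ = Fr:
  F (force): kg·m/s²
  r (lever arm): m

Multiplying the contributions: [kg·m/s²] · [m]
Adding exponents of each base unit: kg: 1, m: 2, s: -2
SI base units of torque: kg·m²/s²

The claimed units kg·m³/s² (exponents kg: 1, m: 3, s: -2) do not match the derived units kg·m²/s² (exponents kg: 1, m: 2, s: -2), so the claim is incorrect.

Answer: No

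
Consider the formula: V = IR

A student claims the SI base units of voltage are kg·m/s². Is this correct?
Units of each symbol in V = IR:
  I (current): A
  R (resistance, in ohms): kg·m²/(s³·A²)

Multiplying the contributions: [A] · [kg·m²/(s³·A²)]
Adding exponents of each base unit: kg: 1, m: 2, s: -3, A: -1
SI base units of voltage: kg·m²/(s³·A)

The claimed units kg·m/s² (exponents kg: 1, m: 1, s: -2) do not match the derived units kg·m²/(s³·A) (exponents kg: 1, m: 2, s: -3, A: -1), so the claim is incorrect.

Answer: No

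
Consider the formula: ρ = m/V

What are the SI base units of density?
Units of each symbol in ρ = m/V:
  m (mass): kg
  V (volume): m³  → in the denominator, contributes 1/m³

Multiplying the contributions: [kg] · [1/m³]
Adding exponents of each base unit: kg: 1, m: -3
SI base units of density: kg/m³

Answer: kg/m³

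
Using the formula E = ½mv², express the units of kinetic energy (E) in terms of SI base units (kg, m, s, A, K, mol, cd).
Units of each symbol in E = ½mv²:
  m (mass): kg
  v (speed): m/s  → to the power 2, contributes m²/s²
  The factor ½ is dimensionless.

Multiplying the contributions: [kg] · [m²/s²]
Adding exponents of each base unit: kg: 1, m: 2, s: -2
SI base units of kinetic energy: kg·m²/s²

Answer: kg·m²/s²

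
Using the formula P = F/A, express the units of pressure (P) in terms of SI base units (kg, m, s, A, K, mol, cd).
Units of each symbol in P = F/A:
  F (force): kg·m/s²
  A (area): m²  → in the denominator, contributes 1/m²

Multiplying the contributions: [kg·m/s²] · [1/m²]
Adding exponents of each base unit: kg: 1, m: -1, s: -2
SI base units of pressure: kg/(m·s²)

Answer: kg/(m·s²)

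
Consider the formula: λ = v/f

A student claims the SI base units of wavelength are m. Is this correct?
Units of each symbol in λ = v/f:
  v (wave speed): m/s
  f (frequency): 1/s  → in the denominator, contributes s

Multiplying the contributions: [m/s] · [s]
Adding exponents of each base unit: m: 1
SI base units of wavelength: m

The claimed units m match the derived units, so the claim is correct.

Answer: Yes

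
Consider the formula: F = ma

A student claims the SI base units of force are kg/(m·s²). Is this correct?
Units of each symbol in F = ma:
  m (mass): kg
  a (acceleration): m/s²

Multiplying the contributions: [kg] · [m/s²]
Adding exponents of each base unit: kg: 1, m: 1, s: -2
SI base units of force: kg·m/s²

The claimed units kg/(m·s²) (exponents kg: 1, m: -1, s: -2) do not match the derived units kg·m/s² (exponents kg: 1, m: 1, s: -2), so the claim is incorrect.

Answer: No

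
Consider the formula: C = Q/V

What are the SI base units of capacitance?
Units of each symbol in C = Q/V:
  Q (charge, in coulombs): s·A
  V (voltage, in volts): kg·m²/(s³·A)  → in the denominator, contributes s³·A/(kg·m²)

Multiplying the contributions: [s·A] · [s³·A/(kg·m²)]
Adding exponents of each base unit: kg: -1, m: -2, s: 4, A: 2
SI base units of capacitance: s⁴·A²/(kg·m²)

Answer: s⁴·A²/(kg·m²)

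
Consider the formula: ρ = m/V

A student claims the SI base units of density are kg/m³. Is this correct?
Units of each symbol in ρ = m/V:
  m (mass): kg
  V (volume): m³  → in the denominator, contributes 1/m³

Multiplying the contributions: [kg] · [1/m³]
Adding exponents of each base unit: kg: 1, m: -3
SI base units of density: kg/m³

The claimed units kg/m³ match the derived units, so the claim is correct.

Answer: Yes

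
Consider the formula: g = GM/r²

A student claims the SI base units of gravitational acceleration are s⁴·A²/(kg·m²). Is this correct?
Units of each symbol in g = GM/r²:
  G (gravitational constant): m³/(kg·s²)
  M (mass): kg
  r (distance): m  → to the power 2 in the denominator, contributes 1/m²

Multiplying the contributions: [m³/(kg·s²)] · [kg] · [1/m²]
Adding exponents of each base unit: m: 1, s: -2
SI base units of gravitational acceleration: m/s²

The claimed units s⁴·A²/(kg·m²) (exponents kg: -1, m: -2, s: 4, A: 2) do not match the derived units m/s² (exponents m: 1, s: -2), so the claim is incorrect.

Answer: No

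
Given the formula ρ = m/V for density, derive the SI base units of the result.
Units of each symbol in ρ = m/V:
  m (mass): kg
  V (volume): m³  → in the denominator, contributes 1/m³

Multiplying the contributions: [kg] · [1/m³]
Adding exponents of each base unit: kg: 1, m: -3
SI base units of density: kg/m³

Answer: kg/m³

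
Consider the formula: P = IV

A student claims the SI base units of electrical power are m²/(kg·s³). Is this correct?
Units of each symbol in P = IV:
  I (current): A
  V (voltage, in volts): kg·m²/(s³·A)

Multiplying the contributions: [A] · [kg·m²/(s³·A)]
Adding exponents of each base unit: kg: 1, m: 2, s: -3
SI base units of electrical power: kg·m²/s³

The claimed units m²/(kg·s³) (exponents kg: -1, m: 2, s: -3) do not match the derived units kg·m²/s³ (exponents kg: 1, m: 2, s: -3), so the claim is incorrect.

Answer: No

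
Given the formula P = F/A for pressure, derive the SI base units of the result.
Units of each symbol in P = F/A:
  F (force): kg·m/s²
  A (area): m²  → in the denominator, contributes 1/m²

Multiplying the contributions: [kg·m/s²] · [1/m²]
Adding exponents of each base unit: kg: 1, m: -1, s: -2
SI base units of pressure: kg/(m·s²)

Answer: kg/(m·s²)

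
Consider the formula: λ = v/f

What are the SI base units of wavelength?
Units of each symbol in λ = v/f:
  v (wave speed): m/s
  f (frequency): 1/s  → in the denominator, contributes s

Multiplying the contributions: [m/s] · [s]
Adding exponents of each base unit: m: 1
SI base units of wavelength: m

Answer: m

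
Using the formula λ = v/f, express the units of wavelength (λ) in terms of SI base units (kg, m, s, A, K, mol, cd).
Units of each symbol in λ = v/f:
  v (wave speed): m/s
  f (frequency): 1/s  → in the denominator, contributes s

Multiplying the contributions: [m/s] · [s]
Adding exponents of each base unit: m: 1
SI base units of wavelength: m

Answer: m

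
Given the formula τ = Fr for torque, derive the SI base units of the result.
Units of each symbol in τ = Fr:
  F (force): kg·m/s²
  r (lever arm): m

Multiplying the contributions: [kg·m/s²] · [m]
Adding exponents of each base unit: kg: 1, m: 2, s: -2
SI base units of torque: kg·m²/s²

Answer: kg·m²/s²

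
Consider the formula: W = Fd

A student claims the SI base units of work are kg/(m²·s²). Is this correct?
Units of each symbol in W = Fd:
  F (force): kg·m/s²
  d (displacement): m

Multiplying the contributions: [kg·m/s²] · [m]
Adding exponents of each base unit: kg: 1, m: 2, s: -2
SI base units of work: kg·m²/s²

The claimed units kg/(m²·s²) (exponents kg: 1, m: -2, s: -2) do not match the derived units kg·m²/s² (exponents kg: 1, m: 2, s: -2), so the claim is incorrect.

Answer: No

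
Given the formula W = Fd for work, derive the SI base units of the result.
Units of each symbol in W = Fd:
  F (force): kg·m/s²
  d (displacement): m

Multiplying the contributions: [kg·m/s²] · [m]
Adding exponents of each base unit: kg: 1, m: 2, s: -2
SI base units of work: kg·m²/s²

Answer: kg·m²/s²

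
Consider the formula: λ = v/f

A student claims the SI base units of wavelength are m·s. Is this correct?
Units of each symbol in λ = v/f:
  v (wave speed): m/s
  f (frequency): 1/s  → in the denominator, contributes s

Multiplying the contributions: [m/s] · [s]
Adding exponents of each base unit: m: 1
SI base units of wavelength: m

The claimed units m·s (exponents m: 1, s: 1) do not match the derived units m (exponents m: 1), so the claim is incorrect.

Answer: No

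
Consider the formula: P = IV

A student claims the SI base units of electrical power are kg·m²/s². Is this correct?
Units of each symbol in P = IV:
  I (current): A
  V (voltage, in volts): kg·m²/(s³·A)

Multiplying the contributions: [A] · [kg·m²/(s³·A)]
Adding exponents of each base unit: kg: 1, m: 2, s: -3
SI base units of electrical power: kg·m²/s³

The claimed units kg·m²/s² (exponents kg: 1, m: 2, s: -2) do not match the derived units kg·m²/s³ (exponents kg: 1, m: 2, s: -3), so the claim is incorrect.

Answer: No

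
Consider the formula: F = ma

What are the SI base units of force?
Units of each symbol in F = ma:
  m (mass): kg
  a (acceleration): m/s²

Multiplying the contributions: [kg] · [m/s²]
Adding exponents of each base unit: kg: 1, m: 1, s: -2
SI base units of force: kg·m/s²

Answer: kg·m/s²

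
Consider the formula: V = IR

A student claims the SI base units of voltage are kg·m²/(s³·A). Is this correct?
Units of each symbol in V = IR:
  I (current): A
  R (resistance, in ohms): kg·m²/(s³·A²)

Multiplying the contributions: [A] · [kg·m²/(s³·A²)]
Adding exponents of each base unit: kg: 1, m: 2, s: -3, A: -1
SI base units of voltage: kg·m²/(s³·A)

The claimed units kg·m²/(s³·A) match the derived units, so the claim is correct.

Answer: Yes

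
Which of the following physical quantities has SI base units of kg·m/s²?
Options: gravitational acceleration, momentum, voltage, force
Checking the SI base units of each option:
  gravitational acceleration (g = GM/r²): m/s²  ✗
  momentum (p = mv): kg·m/s  ✗
  voltage (V = IR): kg·m²/(s³·A)  ✗
  force (F = ma): kg·m/s²  ✓ matches

Only force has units kg·m/s².

Answer: force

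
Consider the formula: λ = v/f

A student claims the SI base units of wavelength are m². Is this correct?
Units of each symbol in λ = v/f:
  v (wave speed): m/s
  f (frequency): 1/s  → in the denominator, contributes s

Multiplying the contributions: [m/s] · [s]
Adding exponents of each base unit: m: 1
SI base units of wavelength: m

The claimed units m² (exponents m: 2) do not match the derived units m (exponents m: 1), so the claim is incorrect.

Answer: No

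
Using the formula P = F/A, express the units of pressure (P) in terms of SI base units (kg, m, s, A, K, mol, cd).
Units of each symbol in P = F/A:
  F (force): kg·m/s²
  A (area): m²  → in the denominator, contributes 1/m²

Multiplying the contributions: [kg·m/s²] · [1/m²]
Adding exponents of each base unit: kg: 1, m: -1, s: -2
SI base units of pressure: kg/(m·s²)

Answer: kg/(m·s²)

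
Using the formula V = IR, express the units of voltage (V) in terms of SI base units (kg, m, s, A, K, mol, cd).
Units of each symbol in V = IR:
  I (current): A
  R (resistance, in ohms): kg·m²/(s³·A²)

Multiplying the contributions: [A] · [kg·m²/(s³·A²)]
Adding exponents of each base unit: kg: 1, m: 2, s: -3, A: -1
SI base units of voltage: kg·m²/(s³·A)

Answer: kg·m²/(s³·A)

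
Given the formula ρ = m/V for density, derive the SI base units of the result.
Units of each symbol in ρ = m/V:
  m (mass): kg
  V (volume): m³  → in the denominator, contributes 1/m³

Multiplying the contributions: [kg] · [1/m³]
Adding exponents of each base unit: kg: 1, m: -3
SI base units of density: kg/m³

Answer: kg/m³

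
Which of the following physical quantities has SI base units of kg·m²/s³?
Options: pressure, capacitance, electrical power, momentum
Checking the SI base units of each option:
  pressure (P = F/A): kg/(m·s²)  ✗
  capacitance (C = Q/V): s⁴·A²/(kg·m²)  ✗
  electrical power (P = IV): kg·m²/s³  ✓ matches
  momentum (p = mv): kg·m/s  ✗

Only electrical power has units kg·m²/s³.

Answer: electrical power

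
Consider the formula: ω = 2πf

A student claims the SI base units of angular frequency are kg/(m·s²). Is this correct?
Units of each symbol in ω = 2πf:
  f (frequency): 1/s
  The factor 2π is dimensionless.

Multiplying the contributions: [1/s]
Adding exponents of each base unit: s: -1
SI base units of angular frequency: 1/s

The claimed units kg/(m·s²) (exponents kg: 1, m: -1, s: -2) do not match the derived units 1/s (exponents s: -1), so the claim is incorrect.

Answer: No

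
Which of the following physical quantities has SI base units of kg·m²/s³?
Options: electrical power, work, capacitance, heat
Checking the SI base units of each option:
  electrical power (P = IV): kg·m²/s³  ✓ matches
  work (W = Fd): kg·m²/s²  ✗
  capacitance (C = Q/V): s⁴·A²/(kg·m²)  ✗
  heat (Q = mcΔT): kg·m²/s²  ✗

Only electrical power has units kg·m²/s³.

Answer: electrical power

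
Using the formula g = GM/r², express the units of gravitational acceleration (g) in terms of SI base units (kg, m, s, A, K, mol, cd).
Units of each symbol in g = GM/r²:
  G (gravitational constant): m³/(kg·s²)
  M (mass): kg
  r (distance): m  → to the power 2 in the denominator, contributes 1/m²

Multiplying the contributions: [m³/(kg·s²)] · [kg] · [1/m²]
Adding exponents of each base unit: m: 1, s: -2
SI base units of gravitational acceleration: m/s²

Answer: m/s²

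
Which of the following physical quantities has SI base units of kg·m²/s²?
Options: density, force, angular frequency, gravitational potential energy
Checking the SI base units of each option:
  density (ρ = m/V): kg/m³  ✗
  force (F = ma): kg·m/s²  ✗
  angular frequency (ω = 2πf): 1/s  ✗
  gravitational potential energy (U = -GMm/r): kg·m²/s²  ✓ matches

Only gravitational potential energy has units kg·m²/s².

Answer: gravitational potential energy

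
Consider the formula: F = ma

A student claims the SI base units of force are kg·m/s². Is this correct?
Units of each symbol in F = ma:
  m (mass): kg
  a (acceleration): m/s²

Multiplying the contributions: [kg] · [m/s²]
Adding exponents of each base unit: kg: 1, m: 1, s: -2
SI base units of force: kg·m/s²

The claimed units kg·m/s² match the derived units, so the claim is correct.

Answer: Yes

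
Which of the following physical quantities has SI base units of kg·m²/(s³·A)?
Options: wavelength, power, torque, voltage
Checking the SI base units of each option:
  wavelength (λ = v/f): m  ✗
  power (P = W/t): kg·m²/s³  ✗
  torque (τ = Fr): kg·m²/s²  ✗
  voltage (V = IR): kg·m²/(s³·A)  ✓ matches

Only voltage has units kg·m²/(s³·A).

Answer: voltage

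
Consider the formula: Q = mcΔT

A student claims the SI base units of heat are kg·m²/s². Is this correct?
Units of each symbol in Q = mcΔT:
  m (mass): kg
  c (specific heat capacity, in J/(kg·K)): m²/(s²·K)
  ΔT (temperature change): K

Multiplying the contributions: [kg] · [m²/(s²·K)] · [K]
Adding exponents of each base unit: kg: 1, m: 2, s: -2
SI base units of heat: kg·m²/s²

The claimed units kg·m²/s² match the derived units, so the claim is correct.

Answer: Yes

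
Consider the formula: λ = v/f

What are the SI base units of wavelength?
Units of each symbol in λ = v/f:
  v (wave speed): m/s
  f (frequency): 1/s  → in the denominator, contributes s

Multiplying the contributions: [m/s] · [s]
Adding exponents of each base unit: m: 1
SI base units of wavelength: m

Answer: m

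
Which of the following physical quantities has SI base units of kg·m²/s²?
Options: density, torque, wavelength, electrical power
Checking the SI base units of each option:
  density (ρ = m/V): kg/m³  ✗
  torque (τ = Fr): kg·m²/s²  ✓ matches
  wavelength (λ = v/f): m  ✗
  electrical power (P = IV): kg·m²/s³  ✗

Only torque has units kg·m²/s².

Answer: torque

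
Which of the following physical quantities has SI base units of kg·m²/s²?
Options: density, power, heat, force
Checking the SI base units of each option:
  density (ρ = m/V): kg/m³  ✗
  power (P = W/t): kg·m²/s³  ✗
  heat (Q = mcΔT): kg·m²/s²  ✓ matches
  force (F = ma): kg·m/s²  ✗

Only heat has units kg·m²/s².

Answer: heat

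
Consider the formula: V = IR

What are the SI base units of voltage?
Units of each symbol in V = IR:
  I (current): A
  R (resistance, in ohms): kg·m²/(s³·A²)

Multiplying the contributions: [A] · [kg·m²/(s³·A²)]
Adding exponents of each base unit: kg: 1, m: 2, s: -3, A: -1
SI base units of voltage: kg·m²/(s³·A)

Answer: kg·m²/(s³·A)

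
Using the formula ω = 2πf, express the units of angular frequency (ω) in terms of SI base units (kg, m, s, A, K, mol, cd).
Units of each symbol in ω = 2πf:
  f (frequency): 1/s
  The factor 2π is dimensionless.

Multiplying the contributions: [1/s]
Adding exponents of each base unit: s: -1
SI base units of angular frequency: 1/s

Answer: 1/s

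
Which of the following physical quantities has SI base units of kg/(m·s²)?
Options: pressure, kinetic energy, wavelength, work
Checking the SI base units of each option:
  pressure (P = F/A): kg/(m·s²)  ✓ matches
  kinetic energy (E = ½mv²): kg·m²/s²  ✗
  wavelength (λ = v/f): m  ✗
  work (W = Fd): kg·m²/s²  ✗

Only pressure has units kg/(m·s²).

Answer: pressure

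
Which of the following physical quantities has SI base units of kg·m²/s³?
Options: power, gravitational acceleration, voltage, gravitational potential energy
Checking the SI base units of each option:
  power (P = W/t): kg·m²/s³  ✓ matches
  gravitational acceleration (g = GM/r²): m/s²  ✗
  voltage (V = IR): kg·m²/(s³·A)  ✗
  gravitational potential energy (U = -GMm/r): kg·m²/s²  ✗

Only power has units kg·m²/s³.

Answer: power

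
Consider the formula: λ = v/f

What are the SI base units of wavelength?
Units of each symbol in λ = v/f:
  v (wave speed): m/s
  f (frequency): 1/s  → in the denominator, contributes s

Multiplying the contributions: [m/s] · [s]
Adding exponents of each base unit: m: 1
SI base units of wavelength: m

Answer: m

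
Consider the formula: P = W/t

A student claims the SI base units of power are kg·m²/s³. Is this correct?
Units of each symbol in P = W/t:
  W (work): kg·m²/s²
  t (time): s  → in the denominator, contributes 1/s

Multiplying the contributions: [kg·m²/s²] · [1/s]
Adding exponents of each base unit: kg: 1, m: 2, s: -3
SI base units of power: kg·m²/s³

The claimed units kg·m²/s³ match the derived units, so the claim is correct.

Answer: Yes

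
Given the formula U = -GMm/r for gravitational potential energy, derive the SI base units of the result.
Units of each symbol in U = -GMm/r:
  G (gravitational constant): m³/(kg·s²)
  M (mass): kg
  m (mass): kg
  r (distance): m  → in the denominator, contributes 1/m
  The minus sign does not affect the units.

Multiplying the contributions: [m³/(kg·s²)] · [kg] · [kg] · [1/m]
Adding exponents of each base unit: kg: 1, m: 2, s: -2
SI base units of gravitational potential energy: kg·m²/s²

Answer: kg·m²/s²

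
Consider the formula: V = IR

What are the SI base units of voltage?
Units of each symbol in V = IR:
  I (current): A
  R (resistance, in ohms): kg·m²/(s³·A²)

Multiplying the contributions: [A] · [kg·m²/(s³·A²)]
Adding exponents of each base unit: kg: 1, m: 2, s: -3, A: -1
SI base units of voltage: kg·m²/(s³·A)

Answer: kg·m²/(s³·A)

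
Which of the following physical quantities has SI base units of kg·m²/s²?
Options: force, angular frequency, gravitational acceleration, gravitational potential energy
Checking the SI base units of each option:
  force (F = ma): kg·m/s²  ✗
  angular frequency (ω = 2πf): 1/s  ✗
  gravitational acceleration (g = GM/r²): m/s²  ✗
  gravitational potential energy (U = -GMm/r): kg·m²/s²  ✓ matches

Only gravitational potential energy has units kg·m²/s².

Answer: gravitational potential energy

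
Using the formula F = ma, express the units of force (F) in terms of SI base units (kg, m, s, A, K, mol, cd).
Units of each symbol in F = ma:
  m (mass): kg
  a (acceleration): m/s²

Multiplying the contributions: [kg] · [m/s²]
Adding exponents of each base unit: kg: 1, m: 1, s: -2
SI base units of force: kg·m/s²

Answer: kg·m/s²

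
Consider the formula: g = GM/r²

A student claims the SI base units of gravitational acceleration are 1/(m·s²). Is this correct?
Units of each symbol in g = GM/r²:
  G (gravitational constant): m³/(kg·s²)
  M (mass): kg
  r (distance): m  → to the power 2 in the denominator, contributes 1/m²

Multiplying the contributions: [m³/(kg·s²)] · [kg] · [1/m²]
Adding exponents of each base unit: m: 1, s: -2
SI base units of gravitational acceleration: m/s²

The claimed units 1/(m·s²) (exponents m: -1, s: -2) do not match the derived units m/s² (exponents m: 1, s: -2), so the claim is incorrect.

Answer: No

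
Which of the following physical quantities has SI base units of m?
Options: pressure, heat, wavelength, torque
Checking the SI base units of each option:
  pressure (P = F/A): kg/(m·s²)  ✗
  heat (Q = mcΔT): kg·m²/s²  ✗
  wavelength (λ = v/f): m  ✓ matches
  torque (τ = Fr): kg·m²/s²  ✗

Only wavelength has units m.

Answer: wavelength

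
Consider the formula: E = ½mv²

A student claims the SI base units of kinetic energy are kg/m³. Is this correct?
Units of each symbol in E = ½mv²:
  m (mass): kg
  v (speed): m/s  → to the power 2, contributes m²/s²
  The factor ½ is dimensionless.

Multiplying the contributions: [kg] · [m²/s²]
Adding exponents of each base unit: kg: 1, m: 2, s: -2
SI base units of kinetic energy: kg·m²/s²

The claimed units kg/m³ (exponents kg: 1, m: -3) do not match the derived units kg·m²/s² (exponents kg: 1, m: 2, s: -2), so the claim is incorrect.

Answer: No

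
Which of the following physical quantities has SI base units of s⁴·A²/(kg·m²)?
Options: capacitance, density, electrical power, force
Checking the SI base units of each option:
  capacitance (C = Q/V): s⁴·A²/(kg·m²)  ✓ matches
  density (ρ = m/V): kg/m³  ✗
  electrical power (P = IV): kg·m²/s³  ✗
  force (F = ma): kg·m/s²  ✗

Only capacitance has units s⁴·A²/(kg·m²).

Answer: capacitance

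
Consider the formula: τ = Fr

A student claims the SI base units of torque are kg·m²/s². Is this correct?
Units of each symbol in τ = Fr:
  F (force): kg·m/s²
  r (lever arm): m

Multiplying the contributions: [kg·m/s²] · [m]
Adding exponents of each base unit: kg: 1, m: 2, s: -2
SI base units of torque: kg·m²/s²

The claimed units kg·m²/s² match the derived units, so the claim is correct.

Answer: Yes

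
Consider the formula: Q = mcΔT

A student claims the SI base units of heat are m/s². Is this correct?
Units of each symbol in Q = mcΔT:
  m (mass): kg
  c (specific heat capacity, in J/(kg·K)): m²/(s²·K)
  ΔT (temperature change): K

Multiplying the contributions: [kg] · [m²/(s²·K)] · [K]
Adding exponents of each base unit: kg: 1, m: 2, s: -2
SI base units of heat: kg·m²/s²

The claimed units m/s² (exponents m: 1, s: -2) do not match the derived units kg·m²/s² (exponents kg: 1, m: 2, s: -2), so the claim is incorrect.

Answer: No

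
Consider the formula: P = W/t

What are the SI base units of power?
Units of each symbol in P = W/t:
  W (work): kg·m²/s²
  t (time): s  → in the denominator, contributes 1/s

Multiplying the contributions: [kg·m²/s²] · [1/s]
Adding exponents of each base unit: kg: 1, m: 2, s: -3
SI base units of power: kg·m²/s³

Answer: kg·m²/s³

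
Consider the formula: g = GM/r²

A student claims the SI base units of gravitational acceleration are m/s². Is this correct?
Units of each symbol in g = GM/r²:
  G (gravitational constant): m³/(kg·s²)
  M (mass): kg
  r (distance): m  → to the power 2 in the denominator, contributes 1/m²

Multiplying the contributions: [m³/(kg·s²)] · [kg] · [1/m²]
Adding exponents of each base unit: m: 1, s: -2
SI base units of gravitational acceleration: m/s²

The claimed units m/s² match the derived units, so the claim is correct.

Answer: Yes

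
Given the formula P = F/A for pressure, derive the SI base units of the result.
Units of each symbol in P = F/A:
  F (force): kg·m/s²
  A (area): m²  → in the denominator, contributes 1/m²

Multiplying the contributions: [kg·m/s²] · [1/m²]
Adding exponents of each base unit: kg: 1, m: -1, s: -2
SI base units of pressure: kg/(m·s²)

Answer: kg/(m·s²)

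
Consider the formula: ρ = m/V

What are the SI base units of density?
Units of each symbol in ρ = m/V:
  m (mass): kg
  V (volume): m³  → in the denominator, contributes 1/m³

Multiplying the contributions: [kg] · [1/m³]
Adding exponents of each base unit: kg: 1, m: -3
SI base units of density: kg/m³

Answer: kg/m³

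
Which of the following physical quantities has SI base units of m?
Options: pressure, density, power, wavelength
Checking the SI base units of each option:
  pressure (P = F/A): kg/(m·s²)  ✗
  density (ρ = m/V): kg/m³  ✗
  power (P = W/t): kg·m²/s³  ✗
  wavelength (λ = v/f): m  ✓ matches

Only wavelength has units m.

Answer: wavelength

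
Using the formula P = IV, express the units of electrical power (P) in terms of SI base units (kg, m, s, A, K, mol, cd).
Units of each symbol in P = IV:
  I (current): A
  V (voltage, in volts): kg·m²/(s³·A)

Multiplying the contributions: [A] · [kg·m²/(s³·A)]
Adding exponents of each base unit: kg: 1, m: 2, s: -3
SI base units of electrical power: kg·m²/s³

Answer: kg·m²/s³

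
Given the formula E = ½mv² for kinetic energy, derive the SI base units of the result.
Units of each symbol in E = ½mv²:
  m (mass): kg
  v (speed): m/s  → to the power 2, contributes m²/s²
  The factor ½ is dimensionless.

Multiplying the contributions: [kg] · [m²/s²]
Adding exponents of each base unit: kg: 1, m: 2, s: -2
SI base units of kinetic energy: kg·m²/s²

Answer: kg·m²/s²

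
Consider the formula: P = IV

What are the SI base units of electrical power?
Units of each symbol in P = IV:
  I (current): A
  V (voltage, in volts): kg·m²/(s³·A)

Multiplying the contributions: [A] · [kg·m²/(s³·A)]
Adding exponents of each base unit: kg: 1, m: 2, s: -3
SI base units of electrical power: kg·m²/s³

Answer: kg·m²/s³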